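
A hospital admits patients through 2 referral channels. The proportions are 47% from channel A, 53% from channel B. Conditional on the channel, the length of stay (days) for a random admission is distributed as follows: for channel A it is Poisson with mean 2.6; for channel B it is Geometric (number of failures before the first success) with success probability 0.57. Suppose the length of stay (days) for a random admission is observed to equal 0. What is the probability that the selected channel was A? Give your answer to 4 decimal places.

0.1036

Likelihoods P(X=0 | ·): A: 0.0742736; B: 0.57.
Posterior ∝ prior × likelihood. Numerator for A: 0.47·0.0742736 = 0.0349086.
Normalizing constant: 0.47·0.0742736 + 0.53·0.57 = 0.337009.
P(A | observation) = 0.0349086 / 0.337009 = 0.103584.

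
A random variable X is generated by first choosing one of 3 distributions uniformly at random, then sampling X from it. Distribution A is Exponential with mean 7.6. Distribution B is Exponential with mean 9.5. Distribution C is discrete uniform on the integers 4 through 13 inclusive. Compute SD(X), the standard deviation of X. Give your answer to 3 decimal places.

Per component, A: μ=7.6, E[X²]=115.52; B: μ=9.5, E[X²]=180.5; C: μ=8.5, E[X²]=80.5.
E[X] = 0.333333·7.6 + 0.333333·9.5 + 0.333333·8.5 = 8.53333.
E[X²] = 0.333333·115.52 + 0.333333·180.5 + 0.333333·80.5 = 125.507.
Var(X) = E[X²] − (E[X])² = 125.507 − 72.8178 = 52.6889.
SD(X) = √52.6889 = 7.25871.

7.259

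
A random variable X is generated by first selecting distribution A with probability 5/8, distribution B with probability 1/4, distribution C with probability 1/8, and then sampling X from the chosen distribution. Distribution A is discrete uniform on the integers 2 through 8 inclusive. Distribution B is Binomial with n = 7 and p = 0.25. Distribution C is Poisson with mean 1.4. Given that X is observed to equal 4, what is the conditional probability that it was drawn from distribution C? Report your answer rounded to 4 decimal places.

0.0454

Likelihoods P(X=4 | ·): A: 0.142857; B: 0.0576782; C: 0.039472.
Posterior ∝ prior × likelihood. Numerator for C: 0.125·0.039472 = 0.00493399.
Normalizing constant: 0.625·0.142857 + 0.25·0.0576782 + 0.125·0.039472 = 0.108639.
P(C | observation) = 0.00493399 / 0.108639 = 0.0454163.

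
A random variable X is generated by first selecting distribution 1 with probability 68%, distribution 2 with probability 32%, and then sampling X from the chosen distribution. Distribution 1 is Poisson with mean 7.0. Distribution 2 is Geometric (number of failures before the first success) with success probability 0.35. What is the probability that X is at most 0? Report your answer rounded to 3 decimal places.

0.113

Conditional on each component, P(X ≤ 0): 1: 0.000911882; 2: 0.35.
By total probability, P(X ≤ 0) = 0.68·0.000911882 + 0.32·0.35 = 0.11262.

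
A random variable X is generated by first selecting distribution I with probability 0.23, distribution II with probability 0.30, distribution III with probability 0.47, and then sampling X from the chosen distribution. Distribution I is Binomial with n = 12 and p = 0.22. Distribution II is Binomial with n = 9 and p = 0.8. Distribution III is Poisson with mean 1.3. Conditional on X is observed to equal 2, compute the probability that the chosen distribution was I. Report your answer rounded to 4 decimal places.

0.3612

Likelihoods P(X=2 | ·): I: 0.266278; II: 0.000294912; III: 0.230289.
Posterior ∝ prior × likelihood. Numerator for I: 0.23·0.266278 = 0.0612439.
Normalizing constant: 0.23·0.266278 + 0.3·0.000294912 + 0.47·0.230289 = 0.169568.
P(I | observation) = 0.0612439 / 0.169568 = 0.361175.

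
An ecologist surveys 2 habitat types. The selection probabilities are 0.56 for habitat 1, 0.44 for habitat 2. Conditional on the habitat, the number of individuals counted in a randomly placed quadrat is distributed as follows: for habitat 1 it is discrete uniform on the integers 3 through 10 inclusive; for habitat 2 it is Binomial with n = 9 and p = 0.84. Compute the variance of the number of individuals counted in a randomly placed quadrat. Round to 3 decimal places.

Per component, 1: μ=6.5, E[X²]=47.5; 2: μ=7.56, E[X²]=58.3632.
E[X] = 0.56·6.5 + 0.44·7.56 = 6.9664.
E[X²] = 0.56·47.5 + 0.44·58.3632 = 52.2798.
Var(X) = E[X²] − (E[X])² = 52.2798 − 48.5307 = 3.74908.

3.749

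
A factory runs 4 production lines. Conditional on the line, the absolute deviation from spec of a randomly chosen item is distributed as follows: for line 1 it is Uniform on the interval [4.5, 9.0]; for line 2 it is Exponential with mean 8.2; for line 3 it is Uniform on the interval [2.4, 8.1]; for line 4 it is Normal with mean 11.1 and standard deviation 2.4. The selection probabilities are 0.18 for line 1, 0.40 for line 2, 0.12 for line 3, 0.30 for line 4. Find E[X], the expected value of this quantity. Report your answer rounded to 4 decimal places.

8.4550

Component means — 1: 6.75; 2: 8.2; 3: 5.25; 4: 11.1.
E[X] = 0.18·6.75 + 0.4·8.2 + 0.12·5.25 + 0.3·11.1 = 8.455.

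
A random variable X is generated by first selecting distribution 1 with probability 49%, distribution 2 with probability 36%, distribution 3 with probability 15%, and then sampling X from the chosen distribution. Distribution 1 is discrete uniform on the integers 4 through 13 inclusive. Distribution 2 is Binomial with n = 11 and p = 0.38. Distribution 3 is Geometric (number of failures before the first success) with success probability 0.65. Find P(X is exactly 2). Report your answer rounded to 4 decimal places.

Conditional on each component, P(X = 2): 1: 0; 2: 0.107512; 3: 0.079625.
By total probability, P(X = 2) = 0.49·0 + 0.36·0.107512 + 0.15·0.079625 = 0.0506479.

0.0506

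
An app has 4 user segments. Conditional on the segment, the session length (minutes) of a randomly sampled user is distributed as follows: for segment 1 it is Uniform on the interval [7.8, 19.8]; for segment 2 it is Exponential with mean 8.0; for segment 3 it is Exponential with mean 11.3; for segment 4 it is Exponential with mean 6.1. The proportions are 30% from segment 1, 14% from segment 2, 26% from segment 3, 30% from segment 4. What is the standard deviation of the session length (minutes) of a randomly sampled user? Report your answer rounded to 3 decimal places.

8.174

Per component, 1: μ=13.8, E[X²]=202.44; 2: μ=8, E[X²]=128; 3: μ=11.3, E[X²]=255.38; 4: μ=6.1, E[X²]=74.42.
E[X] = 0.3·13.8 + 0.14·8 + 0.26·11.3 + 0.3·6.1 = 10.028.
E[X²] = 0.3·202.44 + 0.14·128 + 0.26·255.38 + 0.3·74.42 = 167.377.
Var(X) = E[X²] − (E[X])² = 167.377 − 100.561 = 66.816.
SD(X) = √66.816 = 8.17411.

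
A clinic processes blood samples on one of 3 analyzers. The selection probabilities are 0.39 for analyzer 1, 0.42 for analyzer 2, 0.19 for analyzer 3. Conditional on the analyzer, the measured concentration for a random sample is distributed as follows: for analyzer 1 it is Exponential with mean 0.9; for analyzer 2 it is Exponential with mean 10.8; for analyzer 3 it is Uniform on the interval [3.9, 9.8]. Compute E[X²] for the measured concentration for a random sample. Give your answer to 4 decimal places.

For each component E[X²] = Var + (mean)², giving 1: 1.62; 2: 233.28; 3: 49.8233.
Overall E[X²] = 0.39·1.62 + 0.42·233.28 + 0.19·49.8233 = 108.076.

108.0758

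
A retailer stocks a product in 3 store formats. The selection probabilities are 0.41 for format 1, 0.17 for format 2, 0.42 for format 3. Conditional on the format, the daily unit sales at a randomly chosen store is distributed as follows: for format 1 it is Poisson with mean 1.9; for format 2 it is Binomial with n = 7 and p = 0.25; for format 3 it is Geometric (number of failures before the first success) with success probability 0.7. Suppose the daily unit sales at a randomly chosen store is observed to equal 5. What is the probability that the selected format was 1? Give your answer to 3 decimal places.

Likelihoods P(X=5 | ·): 1: 0.0308622; 2: 0.0115356; 3: 0.001701.
Posterior ∝ prior × likelihood. Numerator for 1: 0.41·0.0308622 = 0.0126535.
Normalizing constant: 0.41·0.0308622 + 0.17·0.0115356 + 0.42·0.001701 = 0.015329.
P(1 | observation) = 0.0126535 / 0.015329 = 0.825463.

0.825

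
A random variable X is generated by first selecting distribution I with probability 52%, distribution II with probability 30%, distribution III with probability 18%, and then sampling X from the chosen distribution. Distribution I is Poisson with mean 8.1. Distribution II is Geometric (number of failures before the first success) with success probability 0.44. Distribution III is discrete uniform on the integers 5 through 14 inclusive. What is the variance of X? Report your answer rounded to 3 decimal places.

Per component, I: μ=8.1, E[X²]=73.71; II: μ=1.27273, E[X²]=4.5124; III: μ=9.5, E[X²]=98.5.
E[X] = 0.52·8.1 + 0.3·1.27273 + 0.18·9.5 = 6.30382.
E[X²] = 0.52·73.71 + 0.3·4.5124 + 0.18·98.5 = 57.4129.
Var(X) = E[X²] − (E[X])² = 57.4129 − 39.7381 = 17.6748.

17.675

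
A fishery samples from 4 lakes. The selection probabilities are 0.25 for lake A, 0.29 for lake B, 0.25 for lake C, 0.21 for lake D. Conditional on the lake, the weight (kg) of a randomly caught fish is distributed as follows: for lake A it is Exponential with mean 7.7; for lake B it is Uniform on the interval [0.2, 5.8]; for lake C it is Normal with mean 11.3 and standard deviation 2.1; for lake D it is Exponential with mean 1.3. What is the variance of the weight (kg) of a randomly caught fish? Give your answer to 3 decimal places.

32.020

Per component, A: μ=7.7, E[X²]=118.58; B: μ=3, E[X²]=11.6133; C: μ=11.3, E[X²]=132.1; D: μ=1.3, E[X²]=3.38.
E[X] = 0.25·7.7 + 0.29·3 + 0.25·11.3 + 0.21·1.3 = 5.893.
E[X²] = 0.25·118.58 + 0.29·11.6133 + 0.25·132.1 + 0.21·3.38 = 66.7477.
Var(X) = E[X²] − (E[X])² = 66.7477 − 34.7274 = 32.0202.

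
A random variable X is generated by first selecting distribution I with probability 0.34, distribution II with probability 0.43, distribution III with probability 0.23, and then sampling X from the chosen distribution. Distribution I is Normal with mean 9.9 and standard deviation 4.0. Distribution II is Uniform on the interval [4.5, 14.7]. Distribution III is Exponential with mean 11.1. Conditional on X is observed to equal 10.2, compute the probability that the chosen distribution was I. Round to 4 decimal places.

0.4014

Likelihoods f(10.2 | ·): I: 0.0994555; II: 0.0980392; III: 0.0359415.
Posterior ∝ prior × likelihood. Numerator for I: 0.34·0.0994555 = 0.0338149.
Normalizing constant: 0.34·0.0994555 + 0.43·0.0980392 + 0.23·0.0359415 = 0.0842383.
P(I | observation) = 0.0338149 / 0.0842383 = 0.401419.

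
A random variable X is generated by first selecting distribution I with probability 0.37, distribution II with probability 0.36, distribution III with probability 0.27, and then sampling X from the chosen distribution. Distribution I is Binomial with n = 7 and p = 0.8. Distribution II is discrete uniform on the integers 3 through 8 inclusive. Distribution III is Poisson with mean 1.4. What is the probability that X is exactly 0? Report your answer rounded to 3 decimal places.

0.067

Conditional on each component, P(X = 0): I: 1.28e-05; II: 0; III: 0.246597.
By total probability, P(X = 0) = 0.37·1.28e-05 + 0.36·0 + 0.27·0.246597 = 0.0665859.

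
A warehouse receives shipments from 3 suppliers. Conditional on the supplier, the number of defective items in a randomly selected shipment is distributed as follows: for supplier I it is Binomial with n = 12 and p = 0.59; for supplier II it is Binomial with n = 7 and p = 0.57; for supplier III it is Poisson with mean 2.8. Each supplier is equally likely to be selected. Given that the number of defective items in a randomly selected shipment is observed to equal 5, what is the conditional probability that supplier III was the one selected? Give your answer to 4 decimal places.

0.2023

Likelihoods P(X=5 | ·): I: 0.110274; II: 0.233631; III: 0.0872136.
Posterior ∝ prior × likelihood. Numerator for III: 0.333333·0.0872136 = 0.0290712.
Normalizing constant: 0.333333·0.110274 + 0.333333·0.233631 + 0.333333·0.0872136 = 0.143706.
P(III | observation) = 0.0290712 / 0.143706 = 0.202296.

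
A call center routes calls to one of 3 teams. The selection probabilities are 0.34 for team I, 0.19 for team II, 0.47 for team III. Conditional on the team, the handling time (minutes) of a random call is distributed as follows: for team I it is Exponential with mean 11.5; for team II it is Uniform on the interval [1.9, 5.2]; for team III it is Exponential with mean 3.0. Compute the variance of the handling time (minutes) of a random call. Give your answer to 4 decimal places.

Per component, I: μ=11.5, E[X²]=264.5; II: μ=3.55, E[X²]=13.51; III: μ=3, E[X²]=18.
E[X] = 0.34·11.5 + 0.19·3.55 + 0.47·3 = 5.9945.
E[X²] = 0.34·264.5 + 0.19·13.51 + 0.47·18 = 100.957.
Var(X) = E[X²] − (E[X])² = 100.957 − 35.934 = 65.0229.

65.0229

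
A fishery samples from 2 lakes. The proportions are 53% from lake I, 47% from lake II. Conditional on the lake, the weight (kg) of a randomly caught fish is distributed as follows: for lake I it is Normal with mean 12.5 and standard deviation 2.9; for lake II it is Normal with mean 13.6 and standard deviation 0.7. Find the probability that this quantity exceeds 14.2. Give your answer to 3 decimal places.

0.240

Conditional on each lake, P(X > 14.2): I: 0.278868; II: 0.195683.
By total probability, P(X > 14.2) = 0.53·0.278868 + 0.47·0.195683 = 0.239771.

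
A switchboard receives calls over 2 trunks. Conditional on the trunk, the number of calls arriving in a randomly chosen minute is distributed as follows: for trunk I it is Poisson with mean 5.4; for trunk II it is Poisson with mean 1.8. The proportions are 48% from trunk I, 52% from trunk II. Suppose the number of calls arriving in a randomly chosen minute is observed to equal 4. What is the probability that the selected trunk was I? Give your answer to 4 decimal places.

Likelihoods P(X=4 | ·): I: 0.16002; II: 0.0723017.
Posterior ∝ prior × likelihood. Numerator for I: 0.48·0.16002 = 0.0768095.
Normalizing constant: 0.48·0.16002 + 0.52·0.0723017 = 0.114406.
P(I | observation) = 0.0768095 / 0.114406 = 0.671374.

0.6714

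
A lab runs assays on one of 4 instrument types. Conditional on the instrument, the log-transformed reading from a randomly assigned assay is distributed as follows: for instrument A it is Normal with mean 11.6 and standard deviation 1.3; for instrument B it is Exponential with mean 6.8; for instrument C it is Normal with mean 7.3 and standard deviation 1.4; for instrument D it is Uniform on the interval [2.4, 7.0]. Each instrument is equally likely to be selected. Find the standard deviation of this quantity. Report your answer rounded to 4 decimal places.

4.3816

Per component, A: μ=11.6, E[X²]=136.25; B: μ=6.8, E[X²]=92.48; C: μ=7.3, E[X²]=55.25; D: μ=4.7, E[X²]=23.8533.
E[X] = 0.25·11.6 + 0.25·6.8 + 0.25·7.3 + 0.25·4.7 = 7.6.
E[X²] = 0.25·136.25 + 0.25·92.48 + 0.25·55.25 + 0.25·23.8533 = 76.9583.
Var(X) = E[X²] − (E[X])² = 76.9583 − 57.76 = 19.1983.
SD(X) = √19.1983 = 4.38159.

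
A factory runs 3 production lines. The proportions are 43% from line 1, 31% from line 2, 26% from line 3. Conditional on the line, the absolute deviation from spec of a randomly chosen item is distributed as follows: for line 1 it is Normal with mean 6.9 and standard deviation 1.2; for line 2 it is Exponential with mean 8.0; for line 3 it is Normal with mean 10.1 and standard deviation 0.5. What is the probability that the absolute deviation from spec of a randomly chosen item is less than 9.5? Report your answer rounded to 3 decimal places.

Conditional on each line, P(X < 9.5): 1: 0.98487; 2: 0.695017; 3: 0.11507.
By total probability, P(X < 9.5) = 0.43·0.98487 + 0.31·0.695017 + 0.26·0.11507 = 0.668867.

0.669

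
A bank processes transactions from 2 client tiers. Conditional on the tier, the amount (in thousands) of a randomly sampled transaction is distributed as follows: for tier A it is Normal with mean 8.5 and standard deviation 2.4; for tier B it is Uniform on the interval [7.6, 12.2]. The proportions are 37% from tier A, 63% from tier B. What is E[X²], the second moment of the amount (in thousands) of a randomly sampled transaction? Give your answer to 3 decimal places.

91.721

For each component E[X²] = Var + (mean)², giving A: 78.01; B: 99.7733.
Overall E[X²] = 0.37·78.01 + 0.63·99.7733 = 91.7209.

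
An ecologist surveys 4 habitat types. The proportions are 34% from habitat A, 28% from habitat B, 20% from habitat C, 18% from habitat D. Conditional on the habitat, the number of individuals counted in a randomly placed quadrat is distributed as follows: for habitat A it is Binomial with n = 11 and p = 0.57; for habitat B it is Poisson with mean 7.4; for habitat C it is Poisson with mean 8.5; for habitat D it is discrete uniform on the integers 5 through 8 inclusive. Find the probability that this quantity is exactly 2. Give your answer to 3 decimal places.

Conditional on each habitat, P(X = 2): A: 0.00898108; B: 0.0167361; C: 0.00735029; D: 0.
By total probability, P(X = 2) = 0.34·0.00898108 + 0.28·0.0167361 + 0.2·0.00735029 + 0.18·0 = 0.00920973.

0.009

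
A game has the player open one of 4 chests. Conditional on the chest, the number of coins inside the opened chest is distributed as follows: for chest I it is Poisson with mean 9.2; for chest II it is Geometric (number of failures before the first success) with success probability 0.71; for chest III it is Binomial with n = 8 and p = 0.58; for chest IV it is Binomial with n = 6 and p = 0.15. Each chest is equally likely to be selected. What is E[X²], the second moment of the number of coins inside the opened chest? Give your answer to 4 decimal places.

For each component E[X²] = Var + (mean)², giving I: 93.84; II: 0.742115; III: 23.4784; IV: 1.575.
Overall E[X²] = 0.25·93.84 + 0.25·0.742115 + 0.25·23.4784 + 0.25·1.575 = 29.9089.

29.9089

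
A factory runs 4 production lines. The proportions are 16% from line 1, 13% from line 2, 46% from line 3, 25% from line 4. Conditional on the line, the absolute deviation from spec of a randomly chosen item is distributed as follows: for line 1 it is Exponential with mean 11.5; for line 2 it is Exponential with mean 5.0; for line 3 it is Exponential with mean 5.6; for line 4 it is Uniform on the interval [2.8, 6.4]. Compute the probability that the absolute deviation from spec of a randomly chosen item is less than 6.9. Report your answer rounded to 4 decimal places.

Conditional on each line, P(X < 6.9): 1: 0.451188; 2: 0.748421; 3: 0.708333; 4: 1.
By total probability, P(X < 6.9) = 0.16·0.451188 + 0.13·0.748421 + 0.46·0.708333 + 0.25·1 = 0.745318.

0.7453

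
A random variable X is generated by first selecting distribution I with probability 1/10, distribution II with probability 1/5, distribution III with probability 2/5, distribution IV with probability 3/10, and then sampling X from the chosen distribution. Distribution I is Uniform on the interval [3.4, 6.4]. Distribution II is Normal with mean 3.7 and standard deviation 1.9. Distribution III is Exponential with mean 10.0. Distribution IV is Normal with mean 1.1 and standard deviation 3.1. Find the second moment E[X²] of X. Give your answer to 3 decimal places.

For each component E[X²] = Var + (mean)², giving I: 24.76; II: 17.3; III: 200; IV: 10.82.
Overall E[X²] = 0.1·24.76 + 0.2·17.3 + 0.4·200 + 0.3·10.82 = 89.182.

89.182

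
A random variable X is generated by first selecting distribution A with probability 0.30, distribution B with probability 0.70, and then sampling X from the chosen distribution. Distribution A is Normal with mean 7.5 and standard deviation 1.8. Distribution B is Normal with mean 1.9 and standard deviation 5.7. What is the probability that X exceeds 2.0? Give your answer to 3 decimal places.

Conditional on each component, P(X > 2.0): A: 0.998877; B: 0.493001.
By total probability, P(X > 2.0) = 0.3·0.998877 + 0.7·0.493001 = 0.644764.

0.645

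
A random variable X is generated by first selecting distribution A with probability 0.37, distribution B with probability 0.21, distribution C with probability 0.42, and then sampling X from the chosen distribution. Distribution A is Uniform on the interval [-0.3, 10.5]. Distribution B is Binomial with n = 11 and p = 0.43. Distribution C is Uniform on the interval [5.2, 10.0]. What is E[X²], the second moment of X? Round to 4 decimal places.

For each component E[X²] = Var + (mean)², giving A: 35.73; B: 25.069; C: 59.68.
Overall E[X²] = 0.37·35.73 + 0.21·25.069 + 0.42·59.68 = 43.5502.

43.5502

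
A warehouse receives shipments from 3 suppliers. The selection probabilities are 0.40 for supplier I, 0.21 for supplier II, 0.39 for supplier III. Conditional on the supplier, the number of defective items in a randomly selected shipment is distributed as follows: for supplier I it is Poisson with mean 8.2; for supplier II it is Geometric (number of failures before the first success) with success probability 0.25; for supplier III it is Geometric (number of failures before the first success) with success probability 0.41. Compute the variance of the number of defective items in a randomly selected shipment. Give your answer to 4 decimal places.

Per component, I: μ=8.2, E[X²]=75.44; II: μ=3, E[X²]=21; III: μ=1.43902, E[X²]=5.58061.
E[X] = 0.4·8.2 + 0.21·3 + 0.39·1.43902 = 4.47122.
E[X²] = 0.4·75.44 + 0.21·21 + 0.39·5.58061 = 36.7624.
Var(X) = E[X²] − (E[X])² = 36.7624 − 19.9918 = 16.7706.

16.7706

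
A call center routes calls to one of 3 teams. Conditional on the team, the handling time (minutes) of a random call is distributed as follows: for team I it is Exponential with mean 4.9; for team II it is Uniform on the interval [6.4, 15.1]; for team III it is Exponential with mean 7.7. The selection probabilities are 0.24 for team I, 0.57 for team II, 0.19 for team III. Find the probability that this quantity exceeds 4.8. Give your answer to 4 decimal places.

Conditional on each team, P(X > 4.8): I: 0.375464; II: 1; III: 0.536131.
By total probability, P(X > 4.8) = 0.24·0.375464 + 0.57·1 + 0.19·0.536131 = 0.761976.

0.7620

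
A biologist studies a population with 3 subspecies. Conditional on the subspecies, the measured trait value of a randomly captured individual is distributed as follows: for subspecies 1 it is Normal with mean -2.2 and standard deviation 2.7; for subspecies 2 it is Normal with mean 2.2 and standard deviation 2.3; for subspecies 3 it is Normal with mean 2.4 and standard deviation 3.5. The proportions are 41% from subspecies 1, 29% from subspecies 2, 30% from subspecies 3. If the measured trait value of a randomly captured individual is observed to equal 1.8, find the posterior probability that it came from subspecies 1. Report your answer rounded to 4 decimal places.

Likelihoods f(1.8 | ·): 1: 0.0493122; 2: 0.17085; 3: 0.112321.
Posterior ∝ prior × likelihood. Numerator for 1: 0.41·0.0493122 = 0.020218.
Normalizing constant: 0.41·0.0493122 + 0.29·0.17085 + 0.3·0.112321 = 0.103461.
P(1 | observation) = 0.020218 / 0.103461 = 0.195417.

0.1954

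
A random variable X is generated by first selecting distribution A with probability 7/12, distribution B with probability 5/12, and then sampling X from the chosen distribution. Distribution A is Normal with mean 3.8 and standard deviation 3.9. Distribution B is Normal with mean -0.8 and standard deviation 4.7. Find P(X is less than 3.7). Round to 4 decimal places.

0.6319

Conditional on each component, P(X < 3.7): A: 0.489772; B: 0.830829.
By total probability, P(X < 3.7) = 0.583333·0.489772 + 0.416667·0.830829 = 0.631879.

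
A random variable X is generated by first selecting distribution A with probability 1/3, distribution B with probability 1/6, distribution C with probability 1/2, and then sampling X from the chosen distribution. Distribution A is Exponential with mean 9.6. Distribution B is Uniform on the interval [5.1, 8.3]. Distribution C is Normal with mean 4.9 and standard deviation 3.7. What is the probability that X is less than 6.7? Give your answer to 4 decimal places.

0.5941

Conditional on each component, P(X < 6.7): A: 0.502379; B: 0.5; C: 0.686689.
By total probability, P(X < 6.7) = 0.333333·0.502379 + 0.166667·0.5 + 0.5·0.686689 = 0.594137.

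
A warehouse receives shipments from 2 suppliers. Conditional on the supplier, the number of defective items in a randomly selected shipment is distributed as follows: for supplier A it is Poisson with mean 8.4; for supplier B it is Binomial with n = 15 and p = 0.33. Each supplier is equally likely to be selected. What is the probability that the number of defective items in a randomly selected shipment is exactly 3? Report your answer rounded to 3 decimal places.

Conditional on each supplier, P(X = 3): A: 0.0222133; B: 0.133798.
By total probability, P(X = 3) = 0.5·0.0222133 + 0.5·0.133798 = 0.0780058.

0.078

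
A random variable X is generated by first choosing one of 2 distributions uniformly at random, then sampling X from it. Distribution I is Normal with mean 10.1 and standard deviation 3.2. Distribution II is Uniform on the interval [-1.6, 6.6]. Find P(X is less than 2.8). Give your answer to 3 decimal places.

0.274

Conditional on each component, P(X < 2.8): I: 0.0112668; II: 0.536585.
By total probability, P(X < 2.8) = 0.5·0.0112668 + 0.5·0.536585 = 0.273926.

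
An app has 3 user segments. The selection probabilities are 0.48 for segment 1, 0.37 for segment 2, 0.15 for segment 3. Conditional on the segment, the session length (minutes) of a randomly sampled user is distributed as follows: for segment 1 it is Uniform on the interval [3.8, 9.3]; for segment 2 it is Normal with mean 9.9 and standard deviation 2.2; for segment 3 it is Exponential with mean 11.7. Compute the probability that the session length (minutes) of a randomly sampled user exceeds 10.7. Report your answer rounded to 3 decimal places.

Conditional on each segment, P(X > 10.7): 1: 0; 2: 0.358065; 3: 0.400705.
By total probability, P(X > 10.7) = 0.48·0 + 0.37·0.358065 + 0.15·0.400705 = 0.19259.

0.193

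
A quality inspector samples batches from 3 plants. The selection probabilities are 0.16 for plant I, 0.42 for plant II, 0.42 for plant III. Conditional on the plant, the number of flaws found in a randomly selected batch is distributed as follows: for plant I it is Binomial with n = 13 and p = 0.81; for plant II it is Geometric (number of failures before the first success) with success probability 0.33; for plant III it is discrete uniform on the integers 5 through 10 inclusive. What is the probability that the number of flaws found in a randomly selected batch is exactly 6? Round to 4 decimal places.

Conditional on each plant, P(X = 6): I: 0.00433214; II: 0.0298513; III: 0.166667.
By total probability, P(X = 6) = 0.16·0.00433214 + 0.42·0.0298513 + 0.42·0.166667 = 0.0832307.

0.0832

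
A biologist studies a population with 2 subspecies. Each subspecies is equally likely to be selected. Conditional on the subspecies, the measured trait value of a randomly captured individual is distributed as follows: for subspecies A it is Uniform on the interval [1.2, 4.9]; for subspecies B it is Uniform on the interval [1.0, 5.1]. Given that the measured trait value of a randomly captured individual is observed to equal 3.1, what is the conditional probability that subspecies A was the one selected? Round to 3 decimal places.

0.526

Likelihoods f(3.1 | ·): A: 0.27027; B: 0.243902.
Posterior ∝ prior × likelihood. Numerator for A: 0.5·0.27027 = 0.135135.
Normalizing constant: 0.5·0.27027 + 0.5·0.243902 = 0.257086.
P(A | observation) = 0.135135 / 0.257086 = 0.525641.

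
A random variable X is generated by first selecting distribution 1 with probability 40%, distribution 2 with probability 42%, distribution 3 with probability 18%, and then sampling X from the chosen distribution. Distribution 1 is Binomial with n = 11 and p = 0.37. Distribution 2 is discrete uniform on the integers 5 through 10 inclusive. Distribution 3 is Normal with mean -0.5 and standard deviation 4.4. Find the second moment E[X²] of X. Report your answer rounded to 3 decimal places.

For each component E[X²] = Var + (mean)², giving 1: 19.129; 2: 59.1667; 3: 19.61.
Overall E[X²] = 0.4·19.129 + 0.42·59.1667 + 0.18·19.61 = 36.0314.

36.031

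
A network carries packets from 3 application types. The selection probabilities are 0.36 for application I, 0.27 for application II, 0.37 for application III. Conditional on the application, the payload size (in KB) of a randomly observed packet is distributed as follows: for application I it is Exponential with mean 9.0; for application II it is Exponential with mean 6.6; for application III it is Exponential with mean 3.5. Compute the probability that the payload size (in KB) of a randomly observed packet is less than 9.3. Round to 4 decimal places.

0.7800

Conditional on each application, P(X < 9.3): I: 0.644181; II: 0.755635; III: 0.929852.
By total probability, P(X < 9.3) = 0.36·0.644181 + 0.27·0.755635 + 0.37·0.929852 = 0.779972.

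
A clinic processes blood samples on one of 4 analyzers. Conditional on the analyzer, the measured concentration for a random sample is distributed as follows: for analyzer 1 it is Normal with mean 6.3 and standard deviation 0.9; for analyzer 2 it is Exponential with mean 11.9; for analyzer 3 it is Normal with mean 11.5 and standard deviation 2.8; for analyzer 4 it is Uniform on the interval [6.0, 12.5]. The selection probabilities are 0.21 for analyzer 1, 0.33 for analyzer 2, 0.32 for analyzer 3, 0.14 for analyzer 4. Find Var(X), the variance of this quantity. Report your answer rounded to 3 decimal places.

54.717

Per component, 1: μ=6.3, E[X²]=40.5; 2: μ=11.9, E[X²]=283.22; 3: μ=11.5, E[X²]=140.09; 4: μ=9.25, E[X²]=89.0833.
E[X] = 0.21·6.3 + 0.33·11.9 + 0.32·11.5 + 0.14·9.25 = 10.225.
E[X²] = 0.21·40.5 + 0.33·283.22 + 0.32·140.09 + 0.14·89.0833 = 159.268.
Var(X) = E[X²] − (E[X])² = 159.268 − 104.551 = 54.7174.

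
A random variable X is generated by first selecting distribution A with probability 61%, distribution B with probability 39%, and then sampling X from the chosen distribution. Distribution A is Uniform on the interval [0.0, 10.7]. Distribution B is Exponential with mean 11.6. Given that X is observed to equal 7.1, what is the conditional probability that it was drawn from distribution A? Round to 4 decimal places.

Likelihoods f(7.1 | ·): A: 0.0934579; B: 0.0467438.
Posterior ∝ prior × likelihood. Numerator for A: 0.61·0.0934579 = 0.0570093.
Normalizing constant: 0.61·0.0934579 + 0.39·0.0467438 = 0.0752394.
P(A | observation) = 0.0570093 / 0.0752394 = 0.757706.

0.7577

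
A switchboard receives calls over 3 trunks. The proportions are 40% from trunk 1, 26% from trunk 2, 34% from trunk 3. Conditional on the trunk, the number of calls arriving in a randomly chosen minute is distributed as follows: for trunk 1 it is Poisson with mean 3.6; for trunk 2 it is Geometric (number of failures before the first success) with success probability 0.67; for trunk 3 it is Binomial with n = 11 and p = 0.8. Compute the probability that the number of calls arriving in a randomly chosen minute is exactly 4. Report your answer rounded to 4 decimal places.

Conditional on each trunk, P(X = 4): 1: 0.191222; 2: 0.00794567; 3: 0.00173015.
By total probability, P(X = 4) = 0.4·0.191222 + 0.26·0.00794567 + 0.34·0.00173015 = 0.0791431.

0.0791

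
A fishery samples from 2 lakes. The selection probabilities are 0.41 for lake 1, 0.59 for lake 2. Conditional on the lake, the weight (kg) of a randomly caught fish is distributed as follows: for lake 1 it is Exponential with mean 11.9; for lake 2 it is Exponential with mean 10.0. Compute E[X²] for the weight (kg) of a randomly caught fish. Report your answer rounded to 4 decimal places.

234.1202

For each component E[X²] = Var + (mean)², giving 1: 283.22; 2: 200.
Overall E[X²] = 0.41·283.22 + 0.59·200 = 234.12.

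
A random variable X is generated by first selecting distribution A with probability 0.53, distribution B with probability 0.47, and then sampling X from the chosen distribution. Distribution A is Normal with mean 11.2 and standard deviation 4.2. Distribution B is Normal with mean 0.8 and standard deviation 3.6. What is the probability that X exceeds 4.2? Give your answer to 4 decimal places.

Conditional on each component, P(X > 4.2): A: 0.95221; B: 0.172471.
By total probability, P(X > 4.2) = 0.53·0.95221 + 0.47·0.172471 = 0.585733.

0.5857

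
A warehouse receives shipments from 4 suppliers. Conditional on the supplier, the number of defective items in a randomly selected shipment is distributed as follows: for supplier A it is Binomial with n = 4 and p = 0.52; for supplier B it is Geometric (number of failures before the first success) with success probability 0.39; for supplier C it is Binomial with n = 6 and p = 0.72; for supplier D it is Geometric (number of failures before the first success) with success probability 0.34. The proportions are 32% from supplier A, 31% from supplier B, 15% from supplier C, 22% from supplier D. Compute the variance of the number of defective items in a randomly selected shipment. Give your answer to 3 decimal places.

Per component, A: μ=2.08, E[X²]=5.3248; B: μ=1.5641, E[X²]=6.45694; C: μ=4.32, E[X²]=19.872; D: μ=1.94118, E[X²]=9.47751.
E[X] = 0.32·2.08 + 0.31·1.5641 + 0.15·4.32 + 0.22·1.94118 = 2.22553.
E[X²] = 0.32·5.3248 + 0.31·6.45694 + 0.15·19.872 + 0.22·9.47751 = 8.77144.
Var(X) = E[X²] − (E[X])² = 8.77144 − 4.95299 = 3.81845.

3.818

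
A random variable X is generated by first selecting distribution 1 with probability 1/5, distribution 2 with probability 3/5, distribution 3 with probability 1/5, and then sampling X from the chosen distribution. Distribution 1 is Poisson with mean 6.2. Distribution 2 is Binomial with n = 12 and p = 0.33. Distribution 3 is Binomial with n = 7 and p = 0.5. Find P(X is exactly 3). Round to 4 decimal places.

Conditional on each component, P(X = 3): 1: 0.0806117; 2: 0.215099; 3: 0.273438.
By total probability, P(X = 3) = 0.2·0.0806117 + 0.6·0.215099 + 0.2·0.273438 = 0.199869.

0.1999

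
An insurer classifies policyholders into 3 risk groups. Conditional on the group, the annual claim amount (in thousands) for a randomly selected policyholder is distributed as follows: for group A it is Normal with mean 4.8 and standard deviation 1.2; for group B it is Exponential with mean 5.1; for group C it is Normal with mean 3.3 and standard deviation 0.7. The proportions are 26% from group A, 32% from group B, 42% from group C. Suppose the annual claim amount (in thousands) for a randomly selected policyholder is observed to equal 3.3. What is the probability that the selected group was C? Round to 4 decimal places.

0.7677

Likelihoods f(3.3 | ·): A: 0.152208; B: 0.102663; C: 0.569918.
Posterior ∝ prior × likelihood. Numerator for C: 0.42·0.569918 = 0.239365.
Normalizing constant: 0.26·0.152208 + 0.32·0.102663 + 0.42·0.569918 = 0.311792.
P(C | observation) = 0.239365 / 0.311792 = 0.767709.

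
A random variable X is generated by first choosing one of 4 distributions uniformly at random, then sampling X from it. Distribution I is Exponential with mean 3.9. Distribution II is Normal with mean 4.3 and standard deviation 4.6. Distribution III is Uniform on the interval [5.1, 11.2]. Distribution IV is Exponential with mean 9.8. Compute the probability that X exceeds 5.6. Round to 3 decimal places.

Conditional on each component, P(X > 5.6): I: 0.237902; II: 0.388738; III: 0.918033; IV: 0.564718.
By total probability, P(X > 5.6) = 0.25·0.237902 + 0.25·0.388738 + 0.25·0.918033 + 0.25·0.564718 = 0.527348.

0.527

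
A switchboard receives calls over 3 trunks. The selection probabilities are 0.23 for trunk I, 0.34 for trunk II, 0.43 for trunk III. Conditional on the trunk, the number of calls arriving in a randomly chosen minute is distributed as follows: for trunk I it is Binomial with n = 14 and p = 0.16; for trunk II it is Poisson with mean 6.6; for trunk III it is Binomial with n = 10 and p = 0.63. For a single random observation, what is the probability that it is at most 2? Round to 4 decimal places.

Conditional on each trunk, P(X ≤ 2): I: 0.606784; II: 0.0399676; III: 0.00714031.
By total probability, P(X ≤ 2) = 0.23·0.606784 + 0.34·0.0399676 + 0.43·0.00714031 = 0.15622.

0.1562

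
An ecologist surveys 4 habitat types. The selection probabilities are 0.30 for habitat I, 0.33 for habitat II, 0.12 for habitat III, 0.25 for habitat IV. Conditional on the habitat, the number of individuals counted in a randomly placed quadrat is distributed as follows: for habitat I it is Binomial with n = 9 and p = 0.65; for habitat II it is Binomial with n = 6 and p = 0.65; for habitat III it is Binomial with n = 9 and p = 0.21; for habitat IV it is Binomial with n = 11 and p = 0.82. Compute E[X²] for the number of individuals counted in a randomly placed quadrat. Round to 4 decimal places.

37.7046

For each component E[X²] = Var + (mean)², giving I: 36.27; II: 16.575; III: 5.0652; IV: 82.984.
Overall E[X²] = 0.3·36.27 + 0.33·16.575 + 0.12·5.0652 + 0.25·82.984 = 37.7046.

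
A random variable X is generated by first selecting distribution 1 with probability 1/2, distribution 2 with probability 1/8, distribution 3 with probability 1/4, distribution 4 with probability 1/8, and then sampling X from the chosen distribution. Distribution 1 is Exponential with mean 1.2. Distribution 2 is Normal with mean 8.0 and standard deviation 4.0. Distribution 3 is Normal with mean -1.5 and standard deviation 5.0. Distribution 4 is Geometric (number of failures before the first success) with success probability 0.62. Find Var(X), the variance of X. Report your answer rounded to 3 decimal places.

Per component, 1: μ=1.2, E[X²]=2.88; 2: μ=8, E[X²]=80; 3: μ=-1.5, E[X²]=27.25; 4: μ=0.612903, E[X²]=1.3642.
E[X] = 0.5·1.2 + 0.125·8 + 0.25·-1.5 + 0.125·0.612903 = 1.30161.
E[X²] = 0.5·2.88 + 0.125·80 + 0.25·27.25 + 0.125·1.3642 = 18.423.
Var(X) = E[X²] − (E[X])² = 18.423 − 1.6942 = 16.7288.

16.729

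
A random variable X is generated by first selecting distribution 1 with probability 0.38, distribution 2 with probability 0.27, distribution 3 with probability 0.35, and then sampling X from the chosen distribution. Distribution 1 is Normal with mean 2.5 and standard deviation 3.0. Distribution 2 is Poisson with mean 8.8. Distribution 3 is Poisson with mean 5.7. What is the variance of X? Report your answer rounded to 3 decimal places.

Per component, 1: μ=2.5, E[X²]=15.25; 2: μ=8.8, E[X²]=86.24; 3: μ=5.7, E[X²]=38.19.
E[X] = 0.38·2.5 + 0.27·8.8 + 0.35·5.7 = 5.321.
E[X²] = 0.38·15.25 + 0.27·86.24 + 0.35·38.19 = 42.4463.
Var(X) = E[X²] − (E[X])² = 42.4463 − 28.313 = 14.1333.

14.133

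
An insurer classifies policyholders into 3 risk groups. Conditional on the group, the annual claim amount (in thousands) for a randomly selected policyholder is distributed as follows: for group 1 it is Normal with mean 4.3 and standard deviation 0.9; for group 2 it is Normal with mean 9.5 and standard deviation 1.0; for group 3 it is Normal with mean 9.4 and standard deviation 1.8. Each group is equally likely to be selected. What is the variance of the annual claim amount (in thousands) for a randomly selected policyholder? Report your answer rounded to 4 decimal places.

7.5789

Per component, 1: μ=4.3, E[X²]=19.3; 2: μ=9.5, E[X²]=91.25; 3: μ=9.4, E[X²]=91.6.
E[X] = 0.333333·4.3 + 0.333333·9.5 + 0.333333·9.4 = 7.73333.
E[X²] = 0.333333·19.3 + 0.333333·91.25 + 0.333333·91.6 = 67.3833.
Var(X) = E[X²] − (E[X])² = 67.3833 − 59.8044 = 7.57889.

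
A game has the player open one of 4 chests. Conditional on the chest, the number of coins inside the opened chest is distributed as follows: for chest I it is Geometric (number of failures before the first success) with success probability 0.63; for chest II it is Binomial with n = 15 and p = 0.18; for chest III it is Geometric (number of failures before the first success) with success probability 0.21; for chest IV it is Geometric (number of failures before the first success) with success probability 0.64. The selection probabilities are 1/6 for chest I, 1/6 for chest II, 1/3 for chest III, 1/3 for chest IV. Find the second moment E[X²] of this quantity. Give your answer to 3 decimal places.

12.884

For each component E[X²] = Var + (mean)², giving I: 1.27715; II: 9.504; III: 32.0658; IV: 1.19531.
Overall E[X²] = 0.166667·1.27715 + 0.166667·9.504 + 0.333333·32.0658 + 0.333333·1.19531 = 12.8839.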